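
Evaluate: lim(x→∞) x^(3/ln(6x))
This is an exponential indeterminate form.

For exponential indeterminate forms, take the natural log:
  Let L = lim(x→∞) x^(3/ln(6x))
  Then ln(L) = lim(x→∞) [exponent × ln(base)]
  Evaluate using L'Hôpital or standard limits, then exponentiate.
  L = e^(3)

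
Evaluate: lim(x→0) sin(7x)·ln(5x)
This is a 0·∞ indeterminate form.

Rewrite 0·∞ as a quotient (0/0 or ∞/∞ form), then apply L'Hôpital's rule:
  lim(x→0) sin(7x)·ln(5x) = 0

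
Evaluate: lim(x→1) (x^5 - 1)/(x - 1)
This is a standard limit.

Factor or rationalize the expression:
  lim(x→1) (x^5 - 1)/(x - 1) = 5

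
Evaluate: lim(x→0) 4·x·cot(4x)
This is a 0·∞ indeterminate form.

Rewrite 0·∞ as a quotient (0/0 or ∞/∞ form), then apply L'Hôpital's rule:
  lim(x→0) 4·x·cot(4x) = 1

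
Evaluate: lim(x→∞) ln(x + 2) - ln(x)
This is an ∞-∞ indeterminate form.

Combine fractions or rationalize to convert ∞-∞ to 0/0 form:
  lim(x→∞) ln(x + 2) - ln(x) = 0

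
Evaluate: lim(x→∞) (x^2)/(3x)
This is an ∞/∞ indeterminate form.

Apply L'Hôpital's rule: differentiate numerator and denominator separately.
  f(x) = x^2   ⇒   f'(x) = 2·x
  g(x) = 3·x   ⇒   g'(x) = 3
  lim(x→∞) f'(x)/g'(x) = lim(x→∞) (2·x)/(3)
  = ∞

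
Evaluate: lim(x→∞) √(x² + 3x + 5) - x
This is an ∞-∞ indeterminate form.

Combine fractions or rationalize to convert ∞-∞ to 0/0 form:
  lim(x→∞) √(x² + 3x + 5) - x = 3/2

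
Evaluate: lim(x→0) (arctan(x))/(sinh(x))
This is a 0/0 indeterminate form.

Apply L'Hôpital's rule: differentiate numerator and denominator separately.
  f(x) = atan(x)   ⇒   f'(x) = 1/(x^2 + 1)
  g(x) = sinh(x)   ⇒   g'(x) = cosh(x)
  lim(x→0) f'(x)/g'(x) = lim(x→0) (1/(x^2 + 1))/(cosh(x))
  = 1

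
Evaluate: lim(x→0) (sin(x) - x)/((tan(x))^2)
This is a 0/0 indeterminate form.

Apply L'Hôpital's rule: differentiate numerator and denominator separately.
  f(x) = -x + sin(x)   ⇒   f'(x) = cos(x) - 1
  g(x) = tan(x)^2   ⇒   g'(x) = (2·tan(x)^2 + 2)·tan(x)
  lim(x→0) f'(x)/g'(x) = lim(x→0) (cos(x) - 1)/((2·tan(x)^2 + 2)·tan(x))
  = 0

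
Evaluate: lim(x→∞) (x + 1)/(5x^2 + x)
This is an ∞/∞ indeterminate form.

Apply L'Hôpital's rule: differentiate numerator and denominator separately.
  f(x) = x + 1   ⇒   f'(x) = 1
  g(x) = 5·x^2 + x   ⇒   g'(x) = 10·x + 1
  lim(x→∞) f'(x)/g'(x) = lim(x→∞) (1)/(10·x + 1)
  = 0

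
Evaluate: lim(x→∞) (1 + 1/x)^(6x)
This is an exponential indeterminate form.

For exponential indeterminate forms, take the natural log:
  Let L = lim(x→∞) (1 + 1/x)^(6x)
  Then ln(L) = lim(x→∞) [exponent × ln(base)]
  Evaluate using L'Hôpital or standard limits, then exponentiate.
  L = e^(6)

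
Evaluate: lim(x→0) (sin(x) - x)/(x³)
This is a 0/0 indeterminate form.

Apply L'Hôpital's rule: differentiate numerator and denominator separately.
  f(x) = -x + sin(x)   ⇒   f'(x) = cos(x) - 1
  g(x) = x^3   ⇒   g'(x) = 3·x^2
  lim(x→0) f'(x)/g'(x) = lim(x→0) (cos(x) - 1)/(3·x^2)
  = -1/6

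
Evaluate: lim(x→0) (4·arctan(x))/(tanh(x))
This is a 0/0 indeterminate form.

Apply L'Hôpital's rule: differentiate numerator and denominator separately.
  f(x) = 4·atan(x)   ⇒   f'(x) = 4/(x^2 + 1)
  g(x) = tanh(x)   ⇒   g'(x) = 1 - tanh(x)^2
  lim(x→0) f'(x)/g'(x) = lim(x→0) (4/(x^2 + 1))/(1 - tanh(x)^2)
  = 4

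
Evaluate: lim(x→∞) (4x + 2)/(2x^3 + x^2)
This is an ∞/∞ indeterminate form.

Apply L'Hôpital's rule: differentiate numerator and denominator separately.
  f(x) = 4·x + 2   ⇒   f'(x) = 4
  g(x) = 2·x^3 + x^2   ⇒   g'(x) = 6·x^2 + 2·x
  lim(x→∞) f'(x)/g'(x) = lim(x→∞) (4)/(6·x^2 + 2·x)
  = 0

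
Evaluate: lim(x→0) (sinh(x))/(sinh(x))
This is a 0/0 indeterminate form.

Apply L'Hôpital's rule: differentiate numerator and denominator separately.
  f(x) = sinh(x)   ⇒   f'(x) = cosh(x)
  g(x) = sinh(x)   ⇒   g'(x) = cosh(x)
  lim(x→0) f'(x)/g'(x) = lim(x→0) (cosh(x))/(cosh(x))
  = 1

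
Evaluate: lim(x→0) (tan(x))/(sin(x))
This is a 0/0 indeterminate form.

Apply L'Hôpital's rule: differentiate numerator and denominator separately.
  f(x) = tan(x)   ⇒   f'(x) = tan(x)^2 + 1
  g(x) = sin(x)   ⇒   g'(x) = cos(x)
  lim(x→0) f'(x)/g'(x) = lim(x→0) (tan(x)^2 + 1)/(cos(x))
  = 1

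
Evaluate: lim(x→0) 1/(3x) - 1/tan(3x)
This is an ∞-∞ indeterminate form.

Combine fractions or rationalize to convert ∞-∞ to 0/0 form:
  lim(x→0) 1/(3x) - 1/tan(3x) = 0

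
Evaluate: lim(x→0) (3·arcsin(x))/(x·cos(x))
This is a 0/0 indeterminate form.

Apply L'Hôpital's rule: differentiate numerator and denominator separately.
  f(x) = 3·asin(x)   ⇒   f'(x) = 3/sqrt(1 - x^2)
  g(x) = x·cos(x)   ⇒   g'(x) = -x·sin(x) + cos(x)
  lim(x→0) f'(x)/g'(x) = lim(x→0) (3/sqrt(1 - x^2))/(-x·sin(x) + cos(x))
  = 3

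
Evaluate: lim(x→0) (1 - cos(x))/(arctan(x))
This is a 0/0 indeterminate form.

Apply L'Hôpital's rule: differentiate numerator and denominator separately.
  f(x) = 1 - cos(x)   ⇒   f'(x) = sin(x)
  g(x) = atan(x)   ⇒   g'(x) = 1/(x^2 + 1)
  lim(x→0) f'(x)/g'(x) = lim(x→0) (sin(x))/(1/(x^2 + 1))
  = 0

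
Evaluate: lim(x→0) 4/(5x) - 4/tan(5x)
This is an ∞-∞ indeterminate form.

Combine fractions or rationalize to convert ∞-∞ to 0/0 form:
  lim(x→0) 4/(5x) - 4/tan(5x) = 0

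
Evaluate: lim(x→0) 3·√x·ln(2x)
This is a 0·∞ indeterminate form.

Rewrite 0·∞ as a quotient (0/0 or ∞/∞ form), then apply L'Hôpital's rule:
  lim(x→0) 3·√x·ln(2x) = 0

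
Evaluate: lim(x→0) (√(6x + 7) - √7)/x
This is a standard limit.

Factor or rationalize the expression:
  lim(x→0) (√(6x + 7) - √7)/x = 3·sqrt(7)/7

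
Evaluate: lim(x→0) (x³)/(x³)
This is a 0/0 indeterminate form.

Apply L'Hôpital's rule: differentiate numerator and denominator separately.
  f(x) = x^3   ⇒   f'(x) = 3·x^2
  g(x) = x^3   ⇒   g'(x) = 3·x^2
  lim(x→0) f'(x)/g'(x) = lim(x→0) (3·x^2)/(3·x^2)
  = 1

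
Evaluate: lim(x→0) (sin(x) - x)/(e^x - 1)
This is a 0/0 indeterminate form.

Apply L'Hôpital's rule: differentiate numerator and denominator separately.
  f(x) = -x + sin(x)   ⇒   f'(x) = cos(x) - 1
  g(x) = e^(x) - 1   ⇒   g'(x) = e^(x)
  lim(x→0) f'(x)/g'(x) = lim(x→0) (cos(x) - 1)/(e^(x))
  = 0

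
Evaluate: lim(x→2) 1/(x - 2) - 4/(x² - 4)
This is an ∞-∞ indeterminate form.

Combine fractions or rationalize to convert ∞-∞ to 0/0 form:
  lim(x→2) 1/(x - 2) - 4/(x² - 4) = 1/4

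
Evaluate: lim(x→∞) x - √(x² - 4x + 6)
This is an ∞-∞ indeterminate form.

Combine fractions or rationalize to convert ∞-∞ to 0/0 form:
  lim(x→∞) x - √(x² - 4x + 6) = 2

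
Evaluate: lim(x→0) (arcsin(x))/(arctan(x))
This is a 0/0 indeterminate form.

Apply L'Hôpital's rule: differentiate numerator and denominator separately.
  f(x) = asin(x)   ⇒   f'(x) = 1/sqrt(1 - x^2)
  g(x) = atan(x)   ⇒   g'(x) = 1/(x^2 + 1)
  lim(x→0) f'(x)/g'(x) = lim(x→0) (1/sqrt(1 - x^2))/(1/(x^2 + 1))
  = 1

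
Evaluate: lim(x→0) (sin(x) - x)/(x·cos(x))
This is a 0/0 indeterminate form.

Apply L'Hôpital's rule: differentiate numerator and denominator separately.
  f(x) = -x + sin(x)   ⇒   f'(x) = cos(x) - 1
  g(x) = x·cos(x)   ⇒   g'(x) = -x·sin(x) + cos(x)
  lim(x→0) f'(x)/g'(x) = lim(x→0) (cos(x) - 1)/(-x·sin(x) + cos(x))
  = 0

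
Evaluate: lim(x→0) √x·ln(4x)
This is a 0·∞ indeterminate form.

Rewrite 0·∞ as a quotient (0/0 or ∞/∞ form), then apply L'Hôpital's rule:
  lim(x→0) √x·ln(4x) = 0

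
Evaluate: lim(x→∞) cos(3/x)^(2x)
This is an exponential indeterminate form.

For exponential indeterminate forms, take the natural log:
  Let L = lim(x→∞) cos(3/x)^(2x)
  Then ln(L) = lim(x→∞) [exponent × ln(base)]
  Evaluate using L'Hôpital or standard limits, then exponentiate.
  L = 1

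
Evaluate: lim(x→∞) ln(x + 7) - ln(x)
This is an ∞-∞ indeterminate form.

Combine fractions or rationalize to convert ∞-∞ to 0/0 form:
  lim(x→∞) ln(x + 7) - ln(x) = 0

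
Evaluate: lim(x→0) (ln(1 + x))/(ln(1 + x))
This is a 0/0 indeterminate form.

Apply L'Hôpital's rule: differentiate numerator and denominator separately.
  f(x) = ln(x + 1)   ⇒   f'(x) = 1/(x + 1)
  g(x) = ln(x + 1)   ⇒   g'(x) = 1/(x + 1)
  lim(x→0) f'(x)/g'(x) = lim(x→0) (1/(x + 1))/(1/(x + 1))
  = 1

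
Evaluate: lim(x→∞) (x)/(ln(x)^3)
This is an ∞/∞ indeterminate form.

Apply L'Hôpital's rule: differentiate numerator and denominator separately.
  f(x) = x   ⇒   f'(x) = 1
  g(x) = ln(x)^3   ⇒   g'(x) = 3·ln(x)^2/x
  lim(x→∞) f'(x)/g'(x) = lim(x→∞) (1)/(3·ln(x)^2/x)
  = ∞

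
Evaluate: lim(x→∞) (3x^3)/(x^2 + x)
This is an ∞/∞ indeterminate form.

Apply L'Hôpital's rule: differentiate numerator and denominator separately.
  f(x) = 3·x^3   ⇒   f'(x) = 9·x^2
  g(x) = x^2 + x   ⇒   g'(x) = 2·x + 1
  lim(x→∞) f'(x)/g'(x) = lim(x→∞) (9·x^2)/(2·x + 1)
  = ∞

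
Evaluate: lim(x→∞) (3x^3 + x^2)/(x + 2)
This is an ∞/∞ indeterminate form.

Apply L'Hôpital's rule: differentiate numerator and denominator separately.
  f(x) = 3·x^3 + x^2   ⇒   f'(x) = 9·x^2 + 2·x
  g(x) = x + 2   ⇒   g'(x) = 1
  lim(x→∞) f'(x)/g'(x) = lim(x→∞) (9·x^2 + 2·x)/(1)
  = ∞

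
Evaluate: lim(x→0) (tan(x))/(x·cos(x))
This is a 0/0 indeterminate form.

Apply L'Hôpital's rule: differentiate numerator and denominator separately.
  f(x) = tan(x)   ⇒   f'(x) = tan(x)^2 + 1
  g(x) = x·cos(x)   ⇒   g'(x) = -x·sin(x) + cos(x)
  lim(x→0) f'(x)/g'(x) = lim(x→0) (tan(x)^2 + 1)/(-x·sin(x) + cos(x))
  = 1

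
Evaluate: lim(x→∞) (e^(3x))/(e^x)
This is an ∞/∞ indeterminate form.

Apply L'Hôpital's rule: differentiate numerator and denominator separately.
  f(x) = e^(3·x)   ⇒   f'(x) = 3·e^(3·x)
  g(x) = e^(x)   ⇒   g'(x) = e^(x)
  lim(x→∞) f'(x)/g'(x) = lim(x→∞) (3·e^(3·x))/(e^(x))
  = ∞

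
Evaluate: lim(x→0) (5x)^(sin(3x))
This is an exponential indeterminate form.

For exponential indeterminate forms, take the natural log:
  Let L = lim(x→0) (5x)^(sin(3x))
  Then ln(L) = lim(x→0) [exponent × ln(base)]
  Evaluate using L'Hôpital or standard limits, then exponentiate.
  L = 1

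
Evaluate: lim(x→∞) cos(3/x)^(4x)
This is an exponential indeterminate form.

For exponential indeterminate forms, take the natural log:
  Let L = lim(x→∞) cos(3/x)^(4x)
  Then ln(L) = lim(x→∞) [exponent × ln(base)]
  Evaluate using L'Hôpital or standard limits, then exponentiate.
  L = 1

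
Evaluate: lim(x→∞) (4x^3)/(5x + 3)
This is an ∞/∞ indeterminate form.

Apply L'Hôpital's rule: differentiate numerator and denominator separately.
  f(x) = 4·x^3   ⇒   f'(x) = 12·x^2
  g(x) = 5·x + 3   ⇒   g'(x) = 5
  lim(x→∞) f'(x)/g'(x) = lim(x→∞) (12·x^2)/(5)
  = ∞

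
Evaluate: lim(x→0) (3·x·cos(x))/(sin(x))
This is a 0/0 indeterminate form.

Apply L'Hôpital's rule: differentiate numerator and denominator separately.
  f(x) = 3·x·cos(x)   ⇒   f'(x) = -3·x·sin(x) + 3·cos(x)
  g(x) = sin(x)   ⇒   g'(x) = cos(x)
  lim(x→0) f'(x)/g'(x) = lim(x→0) (-3·x·sin(x) + 3·cos(x))/(cos(x))
  = 3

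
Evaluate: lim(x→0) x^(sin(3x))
This is an exponential indeterminate form.

For exponential indeterminate forms, take the natural log:
  Let L = lim(x→0) x^(sin(3x))
  Then ln(L) = lim(x→0) [exponent × ln(base)]
  Evaluate using L'Hôpital or standard limits, then exponentiate.
  L = 1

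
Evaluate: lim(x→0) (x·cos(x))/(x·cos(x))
This is a 0/0 indeterminate form.

Apply L'Hôpital's rule: differentiate numerator and denominator separately.
  f(x) = x·cos(x)   ⇒   f'(x) = -x·sin(x) + cos(x)
  g(x) = x·cos(x)   ⇒   g'(x) = -x·sin(x) + cos(x)
  lim(x→0) f'(x)/g'(x) = lim(x→0) (-x·sin(x) + cos(x))/(-x·sin(x) + cos(x))
  = 1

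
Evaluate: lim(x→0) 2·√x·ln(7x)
This is a 0·∞ indeterminate form.

Rewrite 0·∞ as a quotient (0/0 or ∞/∞ form), then apply L'Hôpital's rule:
  lim(x→0) 2·√x·ln(7x) = 0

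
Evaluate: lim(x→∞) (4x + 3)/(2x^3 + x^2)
This is an ∞/∞ indeterminate form.

Apply L'Hôpital's rule: differentiate numerator and denominator separately.
  f(x) = 4·x + 3   ⇒   f'(x) = 4
  g(x) = 2·x^3 + x^2   ⇒   g'(x) = 6·x^2 + 2·x
  lim(x→∞) f'(x)/g'(x) = lim(x→∞) (4)/(6·x^2 + 2·x)
  = 0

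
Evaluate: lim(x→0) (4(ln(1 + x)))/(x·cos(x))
This is a 0/0 indeterminate form.

Apply L'Hôpital's rule: differentiate numerator and denominator separately.
  f(x) = 4·ln(x + 1)   ⇒   f'(x) = 4/(x + 1)
  g(x) = x·cos(x)   ⇒   g'(x) = -x·sin(x) + cos(x)
  lim(x→0) f'(x)/g'(x) = lim(x→0) (4/(x + 1))/(-x·sin(x) + cos(x))
  = 4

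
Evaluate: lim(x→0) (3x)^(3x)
This is an exponential indeterminate form.

For exponential indeterminate forms, take the natural log:
  Let L = lim(x→0) (3x)^(3x)
  Then ln(L) = lim(x→0) [exponent × ln(base)]
  Evaluate using L'Hôpital or standard limits, then exponentiate.
  L = 1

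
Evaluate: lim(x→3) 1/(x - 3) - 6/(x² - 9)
This is an ∞-∞ indeterminate form.

Combine fractions or rationalize to convert ∞-∞ to 0/0 form:
  lim(x→3) 1/(x - 3) - 6/(x² - 9) = 1/6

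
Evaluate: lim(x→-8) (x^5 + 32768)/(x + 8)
This is a standard limit.

Factor or rationalize the expression:
  lim(x→-8) (x^5 + 32768)/(x + 8) = 20480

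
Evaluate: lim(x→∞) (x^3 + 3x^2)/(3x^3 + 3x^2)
This is an ∞/∞ indeterminate form.

Apply L'Hôpital's rule: differentiate numerator and denominator separately.
  f(x) = x^3 + 3·x^2   ⇒   f'(x) = 3·x^2 + 6·x
  g(x) = 3·x^3 + 3·x^2   ⇒   g'(x) = 9·x^2 + 6·x
  lim(x→∞) f'(x)/g'(x) = lim(x→∞) (3·x^2 + 6·x)/(9·x^2 + 6·x)
  = 1/3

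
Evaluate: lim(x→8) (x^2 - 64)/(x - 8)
This is a standard limit.

Factor or rationalize the expression:
  lim(x→8) (x^2 - 64)/(x - 8) = 16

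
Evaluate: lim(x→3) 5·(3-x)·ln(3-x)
This is a 0·∞ indeterminate form.

Rewrite 0·∞ as a quotient (0/0 or ∞/∞ form), then apply L'Hôpital's rule:
  lim(x→3) 5·(3-x)·ln(3-x) = 0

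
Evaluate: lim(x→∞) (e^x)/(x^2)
This is an ∞/∞ indeterminate form.

Apply L'Hôpital's rule: differentiate numerator and denominator separately.
  f(x) = e^(x)   ⇒   f'(x) = e^(x)
  g(x) = x^2   ⇒   g'(x) = 2·x
  lim(x→∞) f'(x)/g'(x) = lim(x→∞) (e^(x))/(2·x)
  = ∞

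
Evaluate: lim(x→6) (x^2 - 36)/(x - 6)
This is a standard limit.

Factor or rationalize the expression:
  lim(x→6) (x^2 - 36)/(x - 6) = 12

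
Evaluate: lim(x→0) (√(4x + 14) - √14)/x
This is a standard limit.

Factor or rationalize the expression:
  lim(x→0) (√(4x + 14) - √14)/x = sqrt(14)/7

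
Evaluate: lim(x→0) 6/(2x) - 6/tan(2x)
This is an ∞-∞ indeterminate form.

Combine fractions or rationalize to convert ∞-∞ to 0/0 form:
  lim(x→0) 6/(2x) - 6/tan(2x) = 0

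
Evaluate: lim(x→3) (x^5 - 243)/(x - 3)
This is a standard limit.

Factor or rationalize the expression:
  lim(x→3) (x^5 - 243)/(x - 3) = 405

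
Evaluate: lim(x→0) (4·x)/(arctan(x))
This is a 0/0 indeterminate form.

Apply L'Hôpital's rule: differentiate numerator and denominator separately.
  f(x) = 4·x   ⇒   f'(x) = 4
  g(x) = atan(x)   ⇒   g'(x) = 1/(x^2 + 1)
  lim(x→0) f'(x)/g'(x) = lim(x→0) (4)/(1/(x^2 + 1))
  = 4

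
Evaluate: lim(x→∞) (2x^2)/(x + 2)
This is an ∞/∞ indeterminate form.

Apply L'Hôpital's rule: differentiate numerator and denominator separately.
  f(x) = 2·x^2   ⇒   f'(x) = 4·x
  g(x) = x + 2   ⇒   g'(x) = 1
  lim(x→∞) f'(x)/g'(x) = lim(x→∞) (4·x)/(1)
  = ∞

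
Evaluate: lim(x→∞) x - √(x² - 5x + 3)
This is an ∞-∞ indeterminate form.

Combine fractions or rationalize to convert ∞-∞ to 0/0 form:
  lim(x→∞) x - √(x² - 5x + 3) = 5/2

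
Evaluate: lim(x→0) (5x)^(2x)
This is an exponential indeterminate form.

For exponential indeterminate forms, take the natural log:
  Let L = lim(x→0) (5x)^(2x)
  Then ln(L) = lim(x→0) [exponent × ln(base)]
  Evaluate using L'Hôpital or standard limits, then exponentiate.
  L = 1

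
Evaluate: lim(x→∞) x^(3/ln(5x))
This is an exponential indeterminate form.

For exponential indeterminate forms, take the natural log:
  Let L = lim(x→∞) x^(3/ln(5x))
  Then ln(L) = lim(x→∞) [exponent × ln(base)]
  Evaluate using L'Hôpital or standard limits, then exponentiate.
  L = e^(3)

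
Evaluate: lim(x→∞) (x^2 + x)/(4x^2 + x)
This is an ∞/∞ indeterminate form.

Apply L'Hôpital's rule: differentiate numerator and denominator separately.
  f(x) = x^2 + x   ⇒   f'(x) = 2·x + 1
  g(x) = 4·x^2 + x   ⇒   g'(x) = 8·x + 1
  lim(x→∞) f'(x)/g'(x) = lim(x→∞) (2·x + 1)/(8·x + 1)
  = 1/4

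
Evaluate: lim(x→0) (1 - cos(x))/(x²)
This is a 0/0 indeterminate form.

Apply L'Hôpital's rule: differentiate numerator and denominator separately.
  f(x) = 1 - cos(x)   ⇒   f'(x) = sin(x)
  g(x) = x^2   ⇒   g'(x) = 2·x
  lim(x→0) f'(x)/g'(x) = lim(x→0) (sin(x))/(2·x)
  = 1/2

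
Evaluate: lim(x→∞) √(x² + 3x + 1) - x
This is an ∞-∞ indeterminate form.

Combine fractions or rationalize to convert ∞-∞ to 0/0 form:
  lim(x→∞) √(x² + 3x + 1) - x = 3/2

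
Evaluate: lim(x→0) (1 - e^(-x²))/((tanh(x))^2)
This is a 0/0 indeterminate form.

Apply L'Hôpital's rule: differentiate numerator and denominator separately.
  f(x) = 1 - e^(-x^2)   ⇒   f'(x) = 2·x·e^(-x^2)
  g(x) = tanh(x)^2   ⇒   g'(x) = (2 - 2·tanh(x)^2)·tanh(x)
  lim(x→0) f'(x)/g'(x) = lim(x→0) (2·x·e^(-x^2))/((2 - 2·tanh(x)^2)·tanh(x))
  = 1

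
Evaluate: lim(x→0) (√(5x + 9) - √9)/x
This is a standard limit.

Factor or rationalize the expression:
  lim(x→0) (√(5x + 9) - √9)/x = 5/6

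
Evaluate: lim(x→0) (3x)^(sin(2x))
This is an exponential indeterminate form.

For exponential indeterminate forms, take the natural log:
  Let L = lim(x→0) (3x)^(sin(2x))
  Then ln(L) = lim(x→0) [exponent × ln(base)]
  Evaluate using L'Hôpital or standard limits, then exponentiate.
  L = 1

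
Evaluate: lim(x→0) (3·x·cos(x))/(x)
This is a 0/0 indeterminate form.

Apply L'Hôpital's rule: differentiate numerator and denominator separately.
  f(x) = 3·x·cos(x)   ⇒   f'(x) = -3·x·sin(x) + 3·cos(x)
  g(x) = x   ⇒   g'(x) = 1
  lim(x→0) f'(x)/g'(x) = lim(x→0) (-3·x·sin(x) + 3·cos(x))/(1)
  = 3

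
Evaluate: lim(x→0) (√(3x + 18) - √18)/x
This is a standard limit.

Factor or rationalize the expression:
  lim(x→0) (√(3x + 18) - √18)/x = sqrt(2)/4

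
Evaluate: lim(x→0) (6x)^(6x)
This is an exponential indeterminate form.

For exponential indeterminate forms, take the natural log:
  Let L = lim(x→0) (6x)^(6x)
  Then ln(L) = lim(x→0) [exponent × ln(base)]
  Evaluate using L'Hôpital or standard limits, then exponentiate.
  L = 1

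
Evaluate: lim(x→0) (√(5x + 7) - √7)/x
This is a standard limit.

Factor or rationalize the expression:
  lim(x→0) (√(5x + 7) - √7)/x = 5·sqrt(7)/14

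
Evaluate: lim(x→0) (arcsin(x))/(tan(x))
This is a 0/0 indeterminate form.

Apply L'Hôpital's rule: differentiate numerator and denominator separately.
  f(x) = asin(x)   ⇒   f'(x) = 1/sqrt(1 - x^2)
  g(x) = tan(x)   ⇒   g'(x) = tan(x)^2 + 1
  lim(x→0) f'(x)/g'(x) = lim(x→0) (1/sqrt(1 - x^2))/(tan(x)^2 + 1)
  = 1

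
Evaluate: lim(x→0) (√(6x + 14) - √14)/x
This is a standard limit.

Factor or rationalize the expression:
  lim(x→0) (√(6x + 14) - √14)/x = 3·sqrt(14)/14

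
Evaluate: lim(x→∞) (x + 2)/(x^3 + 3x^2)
This is an ∞/∞ indeterminate form.

Apply L'Hôpital's rule: differentiate numerator and denominator separately.
  f(x) = x + 2   ⇒   f'(x) = 1
  g(x) = x^3 + 3·x^2   ⇒   g'(x) = 3·x^2 + 6·x
  lim(x→∞) f'(x)/g'(x) = lim(x→∞) (1)/(3·x^2 + 6·x)
  = 0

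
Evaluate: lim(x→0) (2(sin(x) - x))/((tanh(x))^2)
This is a 0/0 indeterminate form.

Apply L'Hôpital's rule: differentiate numerator and denominator separately.
  f(x) = -2·x + 2·sin(x)   ⇒   f'(x) = 2·cos(x) - 2
  g(x) = tanh(x)^2   ⇒   g'(x) = (2 - 2·tanh(x)^2)·tanh(x)
  lim(x→0) f'(x)/g'(x) = lim(x→0) (2·cos(x) - 2)/((2 - 2·tanh(x)^2)·tanh(x))
  = 0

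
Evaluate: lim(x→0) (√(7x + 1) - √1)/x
This is a standard limit.

Factor or rationalize the expression:
  lim(x→0) (√(7x + 1) - √1)/x = 7/2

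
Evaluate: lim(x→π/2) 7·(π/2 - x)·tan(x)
This is a 0·∞ indeterminate form.

Rewrite 0·∞ as a quotient (0/0 or ∞/∞ form), then apply L'Hôpital's rule:
  lim(x→π/2) 7·(π/2 - x)·tan(x) = 7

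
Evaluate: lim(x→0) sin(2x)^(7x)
This is an exponential indeterminate form.

For exponential indeterminate forms, take the natural log:
  Let L = lim(x→0) sin(2x)^(7x)
  Then ln(L) = lim(x→0) [exponent × ln(base)]
  Evaluate using L'Hôpital or standard limits, then exponentiate.
  L = 1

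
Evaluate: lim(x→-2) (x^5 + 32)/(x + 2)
This is a standard limit.

Factor or rationalize the expression:
  lim(x→-2) (x^5 + 32)/(x + 2) = 80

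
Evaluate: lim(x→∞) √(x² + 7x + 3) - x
This is an ∞-∞ indeterminate form.

Combine fractions or rationalize to convert ∞-∞ to 0/0 form:
  lim(x→∞) √(x² + 7x + 3) - x = 7/2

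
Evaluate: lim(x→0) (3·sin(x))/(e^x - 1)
This is a 0/0 indeterminate form.

Apply L'Hôpital's rule: differentiate numerator and denominator separately.
  f(x) = 3·sin(x)   ⇒   f'(x) = 3·cos(x)
  g(x) = e^(x) - 1   ⇒   g'(x) = e^(x)
  lim(x→0) f'(x)/g'(x) = lim(x→0) (3·cos(x))/(e^(x))
  = 3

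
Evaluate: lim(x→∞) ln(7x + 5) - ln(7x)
This is an ∞-∞ indeterminate form.

Combine fractions or rationalize to convert ∞-∞ to 0/0 form:
  lim(x→∞) ln(7x + 5) - ln(7x) = 0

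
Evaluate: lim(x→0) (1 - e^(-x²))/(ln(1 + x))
This is a 0/0 indeterminate form.

Apply L'Hôpital's rule: differentiate numerator and denominator separately.
  f(x) = 1 - e^(-x^2)   ⇒   f'(x) = 2·x·e^(-x^2)
  g(x) = ln(x + 1)   ⇒   g'(x) = 1/(x + 1)
  lim(x→0) f'(x)/g'(x) = lim(x→0) (2·x·e^(-x^2))/(1/(x + 1))
  = 0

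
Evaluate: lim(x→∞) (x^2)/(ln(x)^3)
This is an ∞/∞ indeterminate form.

Apply L'Hôpital's rule: differentiate numerator and denominator separately.
  f(x) = x^2   ⇒   f'(x) = 2·x
  g(x) = ln(x)^3   ⇒   g'(x) = 3·ln(x)^2/x
  lim(x→∞) f'(x)/g'(x) = lim(x→∞) (2·x)/(3·ln(x)^2/x)
  = ∞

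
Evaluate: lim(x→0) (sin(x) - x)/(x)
This is a 0/0 indeterminate form.

Apply L'Hôpital's rule: differentiate numerator and denominator separately.
  f(x) = -x + sin(x)   ⇒   f'(x) = cos(x) - 1
  g(x) = x   ⇒   g'(x) = 1
  lim(x→0) f'(x)/g'(x) = lim(x→0) (cos(x) - 1)/(1)
  = 0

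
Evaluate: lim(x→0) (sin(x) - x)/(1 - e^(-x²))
This is a 0/0 indeterminate form.

Apply L'Hôpital's rule: differentiate numerator and denominator separately.
  f(x) = -x + sin(x)   ⇒   f'(x) = cos(x) - 1
  g(x) = 1 - e^(-x^2)   ⇒   g'(x) = 2·x·e^(-x^2)
  lim(x→0) f'(x)/g'(x) = lim(x→0) (cos(x) - 1)/(2·x·e^(-x^2))
  = 0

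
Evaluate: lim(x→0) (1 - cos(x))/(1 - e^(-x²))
This is a 0/0 indeterminate form.

Apply L'Hôpital's rule: differentiate numerator and denominator separately.
  f(x) = 1 - cos(x)   ⇒   f'(x) = sin(x)
  g(x) = 1 - e^(-x^2)   ⇒   g'(x) = 2·x·e^(-x^2)
  lim(x→0) f'(x)/g'(x) = lim(x→0) (sin(x))/(2·x·e^(-x^2))
  = 1/2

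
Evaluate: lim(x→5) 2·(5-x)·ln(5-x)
This is a 0·∞ indeterminate form.

Rewrite 0·∞ as a quotient (0/0 or ∞/∞ form), then apply L'Hôpital's rule:
  lim(x→5) 2·(5-x)·ln(5-x) = 0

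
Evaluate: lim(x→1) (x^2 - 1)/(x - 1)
This is a standard limit.

Factor or rationalize the expression:
  lim(x→1) (x^2 - 1)/(x - 1) = 2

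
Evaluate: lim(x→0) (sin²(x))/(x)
This is a 0/0 indeterminate form.

Apply L'Hôpital's rule: differentiate numerator and denominator separately.
  f(x) = sin(x)^2   ⇒   f'(x) = 2·sin(x)·cos(x)
  g(x) = x   ⇒   g'(x) = 1
  lim(x→0) f'(x)/g'(x) = lim(x→0) (2·sin(x)·cos(x))/(1)
  = 0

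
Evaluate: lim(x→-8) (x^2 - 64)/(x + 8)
This is a standard limit.

Factor or rationalize the expression:
  lim(x→-8) (x^2 - 64)/(x + 8) = -16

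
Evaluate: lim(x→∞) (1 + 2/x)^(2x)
This is an exponential indeterminate form.

For exponential indeterminate forms, take the natural log:
  Let L = lim(x→∞) (1 + 2/x)^(2x)
  Then ln(L) = lim(x→∞) [exponent × ln(base)]
  Evaluate using L'Hôpital or standard limits, then exponentiate.
  L = e^(4)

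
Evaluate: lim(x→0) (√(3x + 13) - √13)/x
This is a standard limit.

Factor or rationalize the expression:
  lim(x→0) (√(3x + 13) - √13)/x = 3·sqrt(13)/26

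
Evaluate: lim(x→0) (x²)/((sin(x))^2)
This is a 0/0 indeterminate form.

Apply L'Hôpital's rule: differentiate numerator and denominator separately.
  f(x) = x^2   ⇒   f'(x) = 2·x
  g(x) = sin(x)^2   ⇒   g'(x) = 2·sin(x)·cos(x)
  lim(x→0) f'(x)/g'(x) = lim(x→0) (2·x)/(2·sin(x)·cos(x))
  = 1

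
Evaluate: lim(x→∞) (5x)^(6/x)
This is an exponential indeterminate form.

For exponential indeterminate forms, take the natural log:
  Let L = lim(x→∞) (5x)^(6/x)
  Then ln(L) = lim(x→∞) [exponent × ln(base)]
  Evaluate using L'Hôpital or standard limits, then exponentiate.
  L = 1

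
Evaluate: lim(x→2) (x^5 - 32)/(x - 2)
This is a standard limit.

Factor or rationalize the expression:
  lim(x→2) (x^5 - 32)/(x - 2) = 80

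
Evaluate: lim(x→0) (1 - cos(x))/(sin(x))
This is a 0/0 indeterminate form.

Apply L'Hôpital's rule: differentiate numerator and denominator separately.
  f(x) = 1 - cos(x)   ⇒   f'(x) = sin(x)
  g(x) = sin(x)   ⇒   g'(x) = cos(x)
  lim(x→0) f'(x)/g'(x) = lim(x→0) (sin(x))/(cos(x))
  = 0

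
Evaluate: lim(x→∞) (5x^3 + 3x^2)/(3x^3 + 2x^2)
This is an ∞/∞ indeterminate form.

Apply L'Hôpital's rule: differentiate numerator and denominator separately.
  f(x) = 5·x^3 + 3·x^2   ⇒   f'(x) = 15·x^2 + 6·x
  g(x) = 3·x^3 + 2·x^2   ⇒   g'(x) = 9·x^2 + 4·x
  lim(x→∞) f'(x)/g'(x) = lim(x→∞) (15·x^2 + 6·x)/(9·x^2 + 4·x)
  = 5/3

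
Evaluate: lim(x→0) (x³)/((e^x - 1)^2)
This is a 0/0 indeterminate form.

Apply L'Hôpital's rule: differentiate numerator and denominator separately.
  f(x) = x^3   ⇒   f'(x) = 3·x^2
  g(x) = (e^(x) - 1)^2   ⇒   g'(x) = 2·(e^(x) - 1)·e^(x)
  lim(x→0) f'(x)/g'(x) = lim(x→0) (3·x^2)/(2·(e^(x) - 1)·e^(x))
  = 0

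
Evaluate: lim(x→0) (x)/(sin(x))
This is a 0/0 indeterminate form.

Apply L'Hôpital's rule: differentiate numerator and denominator separately.
  f(x) = x   ⇒   f'(x) = 1
  g(x) = sin(x)   ⇒   g'(x) = cos(x)
  lim(x→0) f'(x)/g'(x) = lim(x→0) (1)/(cos(x))
  = 1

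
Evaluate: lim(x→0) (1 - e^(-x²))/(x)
This is a 0/0 indeterminate form.

Apply L'Hôpital's rule: differentiate numerator and denominator separately.
  f(x) = 1 - e^(-x^2)   ⇒   f'(x) = 2·x·e^(-x^2)
  g(x) = x   ⇒   g'(x) = 1
  lim(x→0) f'(x)/g'(x) = lim(x→0) (2·x·e^(-x^2))/(1)
  = 0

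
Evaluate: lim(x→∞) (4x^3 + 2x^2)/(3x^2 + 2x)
This is an ∞/∞ indeterminate form.

Apply L'Hôpital's rule: differentiate numerator and denominator separately.
  f(x) = 4·x^3 + 2·x^2   ⇒   f'(x) = 12·x^2 + 4·x
  g(x) = 3·x^2 + 2·x   ⇒   g'(x) = 6·x + 2
  lim(x→∞) f'(x)/g'(x) = lim(x→∞) (12·x^2 + 4·x)/(6·x + 2)
  = ∞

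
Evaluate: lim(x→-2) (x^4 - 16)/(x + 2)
This is a standard limit.

Factor or rationalize the expression:
  lim(x→-2) (x^4 - 16)/(x + 2) = -32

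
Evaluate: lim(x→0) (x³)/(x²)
This is a 0/0 indeterminate form.

Apply L'Hôpital's rule: differentiate numerator and denominator separately.
  f(x) = x^3   ⇒   f'(x) = 3·x^2
  g(x) = x^2   ⇒   g'(x) = 2·x
  lim(x→0) f'(x)/g'(x) = lim(x→0) (3·x^2)/(2·x)
  = 0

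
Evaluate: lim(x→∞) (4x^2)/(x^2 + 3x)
This is an ∞/∞ indeterminate form.

Apply L'Hôpital's rule: differentiate numerator and denominator separately.
  f(x) = 4·x^2   ⇒   f'(x) = 8·x
  g(x) = x^2 + 3·x   ⇒   g'(x) = 2·x + 3
  lim(x→∞) f'(x)/g'(x) = lim(x→∞) (8·x)/(2·x + 3)
  = 4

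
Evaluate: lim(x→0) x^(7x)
This is an exponential indeterminate form.

For exponential indeterminate forms, take the natural log:
  Let L = lim(x→0) x^(7x)
  Then ln(L) = lim(x→0) [exponent × ln(base)]
  Evaluate using L'Hôpital or standard limits, then exponentiate.
  L = 1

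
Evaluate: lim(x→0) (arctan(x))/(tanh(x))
This is a 0/0 indeterminate form.

Apply L'Hôpital's rule: differentiate numerator and denominator separately.
  f(x) = atan(x)   ⇒   f'(x) = 1/(x^2 + 1)
  g(x) = tanh(x)   ⇒   g'(x) = 1 - tanh(x)^2
  lim(x→0) f'(x)/g'(x) = lim(x→0) (1/(x^2 + 1))/(1 - tanh(x)^2)
  = 1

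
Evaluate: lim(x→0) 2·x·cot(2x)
This is a 0·∞ indeterminate form.

Rewrite 0·∞ as a quotient (0/0 or ∞/∞ form), then apply L'Hôpital's rule:
  lim(x→0) 2·x·cot(2x) = 1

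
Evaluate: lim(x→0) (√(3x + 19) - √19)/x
This is a standard limit.

Factor or rationalize the expression:
  lim(x→0) (√(3x + 19) - √19)/x = 3·sqrt(19)/38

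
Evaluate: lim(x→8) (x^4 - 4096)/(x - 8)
This is a standard limit.

Factor or rationalize the expression:
  lim(x→8) (x^4 - 4096)/(x - 8) = 2048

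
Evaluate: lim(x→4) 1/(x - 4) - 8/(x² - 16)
This is an ∞-∞ indeterminate form.

Combine fractions or rationalize to convert ∞-∞ to 0/0 form:
  lim(x→4) 1/(x - 4) - 8/(x² - 16) = 1/8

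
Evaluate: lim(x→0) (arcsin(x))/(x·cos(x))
This is a 0/0 indeterminate form.

Apply L'Hôpital's rule: differentiate numerator and denominator separately.
  f(x) = asin(x)   ⇒   f'(x) = 1/sqrt(1 - x^2)
  g(x) = x·cos(x)   ⇒   g'(x) = -x·sin(x) + cos(x)
  lim(x→0) f'(x)/g'(x) = lim(x→0) (1/sqrt(1 - x^2))/(-x·sin(x) + cos(x))
  = 1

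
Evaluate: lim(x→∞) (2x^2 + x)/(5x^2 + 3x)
This is an ∞/∞ indeterminate form.

Apply L'Hôpital's rule: differentiate numerator and denominator separately.
  f(x) = 2·x^2 + x   ⇒   f'(x) = 4·x + 1
  g(x) = 5·x^2 + 3·x   ⇒   g'(x) = 10·x + 3
  lim(x→∞) f'(x)/g'(x) = lim(x→∞) (4·x + 1)/(10·x + 3)
  = 2/5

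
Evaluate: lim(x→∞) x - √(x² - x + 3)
This is an ∞-∞ indeterminate form.

Combine fractions or rationalize to convert ∞-∞ to 0/0 form:
  lim(x→∞) x - √(x² - x + 3) = 1/2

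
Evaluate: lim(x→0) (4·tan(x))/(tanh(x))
This is a 0/0 indeterminate form.

Apply L'Hôpital's rule: differentiate numerator and denominator separately.
  f(x) = 4·tan(x)   ⇒   f'(x) = 4·tan(x)^2 + 4
  g(x) = tanh(x)   ⇒   g'(x) = 1 - tanh(x)^2
  lim(x→0) f'(x)/g'(x) = lim(x→0) (4·tan(x)^2 + 4)/(1 - tanh(x)^2)
  = 4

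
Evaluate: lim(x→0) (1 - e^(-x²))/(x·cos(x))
This is a 0/0 indeterminate form.

Apply L'Hôpital's rule: differentiate numerator and denominator separately.
  f(x) = 1 - e^(-x^2)   ⇒   f'(x) = 2·x·e^(-x^2)
  g(x) = x·cos(x)   ⇒   g'(x) = -x·sin(x) + cos(x)
  lim(x→0) f'(x)/g'(x) = lim(x→0) (2·x·e^(-x^2))/(-x·sin(x) + cos(x))
  = 0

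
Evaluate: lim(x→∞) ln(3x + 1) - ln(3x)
This is an ∞-∞ indeterminate form.

Combine fractions or rationalize to convert ∞-∞ to 0/0 form:
  lim(x→∞) ln(3x + 1) - ln(3x) = 0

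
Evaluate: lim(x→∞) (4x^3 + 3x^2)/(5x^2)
This is an ∞/∞ indeterminate form.

Apply L'Hôpital's rule: differentiate numerator and denominator separately.
  f(x) = 4·x^3 + 3·x^2   ⇒   f'(x) = 12·x^2 + 6·x
  g(x) = 5·x^2   ⇒   g'(x) = 10·x
  lim(x→∞) f'(x)/g'(x) = lim(x→∞) (12·x^2 + 6·x)/(10·x)
  = ∞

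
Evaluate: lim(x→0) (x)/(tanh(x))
This is a 0/0 indeterminate form.

Apply L'Hôpital's rule: differentiate numerator and denominator separately.
  f(x) = x   ⇒   f'(x) = 1
  g(x) = tanh(x)   ⇒   g'(x) = 1 - tanh(x)^2
  lim(x→0) f'(x)/g'(x) = lim(x→0) (1)/(1 - tanh(x)^2)
  = 1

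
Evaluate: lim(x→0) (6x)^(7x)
This is an exponential indeterminate form.

For exponential indeterminate forms, take the natural log:
  Let L = lim(x→0) (6x)^(7x)
  Then ln(L) = lim(x→0) [exponent × ln(base)]
  Evaluate using L'Hôpital or standard limits, then exponentiate.
  L = 1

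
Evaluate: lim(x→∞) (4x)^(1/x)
This is an exponential indeterminate form.

For exponential indeterminate forms, take the natural log:
  Let L = lim(x→∞) (4x)^(1/x)
  Then ln(L) = lim(x→∞) [exponent × ln(base)]
  Evaluate using L'Hôpital or standard limits, then exponentiate.
  L = 1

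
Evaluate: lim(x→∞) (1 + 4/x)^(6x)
This is an exponential indeterminate form.

For exponential indeterminate forms, take the natural log:
  Let L = lim(x→∞) (1 + 4/x)^(6x)
  Then ln(L) = lim(x→∞) [exponent × ln(base)]
  Evaluate using L'Hôpital or standard limits, then exponentiate.
  L = e^(24)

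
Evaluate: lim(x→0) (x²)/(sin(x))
This is a 0/0 indeterminate form.

Apply L'Hôpital's rule: differentiate numerator and denominator separately.
  f(x) = x^2   ⇒   f'(x) = 2·x
  g(x) = sin(x)   ⇒   g'(x) = cos(x)
  lim(x→0) f'(x)/g'(x) = lim(x→0) (2·x)/(cos(x))
  = 0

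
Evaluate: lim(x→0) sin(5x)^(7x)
This is an exponential indeterminate form.

For exponential indeterminate forms, take the natural log:
  Let L = lim(x→0) sin(5x)^(7x)
  Then ln(L) = lim(x→0) [exponent × ln(base)]
  Evaluate using L'Hôpital or standard limits, then exponentiate.
  L = 1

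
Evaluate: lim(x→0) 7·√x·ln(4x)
This is a 0·∞ indeterminate form.

Rewrite 0·∞ as a quotient (0/0 or ∞/∞ form), then apply L'Hôpital's rule:
  lim(x→0) 7·√x·ln(4x) = 0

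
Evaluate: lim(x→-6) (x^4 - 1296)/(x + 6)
This is a standard limit.

Factor or rationalize the expression:
  lim(x→-6) (x^4 - 1296)/(x + 6) = -864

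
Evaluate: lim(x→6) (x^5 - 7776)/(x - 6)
This is a standard limit.

Factor or rationalize the expression:
  lim(x→6) (x^5 - 7776)/(x - 6) = 6480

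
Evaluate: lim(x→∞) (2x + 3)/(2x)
This is an ∞/∞ indeterminate form.

Apply L'Hôpital's rule: differentiate numerator and denominator separately.
  f(x) = 2·x + 3   ⇒   f'(x) = 2
  g(x) = 2·x   ⇒   g'(x) = 2
  lim(x→∞) f'(x)/g'(x) = lim(x→∞) (2)/(2)
  = 1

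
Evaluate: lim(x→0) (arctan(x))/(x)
This is a 0/0 indeterminate form.

Apply L'Hôpital's rule: differentiate numerator and denominator separately.
  f(x) = atan(x)   ⇒   f'(x) = 1/(x^2 + 1)
  g(x) = x   ⇒   g'(x) = 1
  lim(x→0) f'(x)/g'(x) = lim(x→0) (1/(x^2 + 1))/(1)
  = 1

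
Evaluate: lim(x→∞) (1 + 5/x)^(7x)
This is an exponential indeterminate form.

For exponential indeterminate forms, take the natural log:
  Let L = lim(x→∞) (1 + 5/x)^(7x)
  Then ln(L) = lim(x→∞) [exponent × ln(base)]
  Evaluate using L'Hôpital or standard limits, then exponentiate.
  L = e^(35)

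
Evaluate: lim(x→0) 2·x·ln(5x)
This is a 0·∞ indeterminate form.

Rewrite 0·∞ as a quotient (0/0 or ∞/∞ form), then apply L'Hôpital's rule:
  lim(x→0) 2·x·ln(5x) = 0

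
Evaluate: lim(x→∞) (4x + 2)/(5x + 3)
This is an ∞/∞ indeterminate form.

Apply L'Hôpital's rule: differentiate numerator and denominator separately.
  f(x) = 4·x + 2   ⇒   f'(x) = 4
  g(x) = 5·x + 3   ⇒   g'(x) = 5
  lim(x→∞) f'(x)/g'(x) = lim(x→∞) (4)/(5)
  = 4/5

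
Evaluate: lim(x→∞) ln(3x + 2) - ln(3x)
This is an ∞-∞ indeterminate form.

Combine fractions or rationalize to convert ∞-∞ to 0/0 form:
  lim(x→∞) ln(3x + 2) - ln(3x) = 0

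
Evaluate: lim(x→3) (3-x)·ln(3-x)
This is a 0·∞ indeterminate form.

Rewrite 0·∞ as a quotient (0/0 or ∞/∞ form), then apply L'Hôpital's rule:
  lim(x→3) (3-x)·ln(3-x) = 0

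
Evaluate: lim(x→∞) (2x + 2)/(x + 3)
This is an ∞/∞ indeterminate form.

Apply L'Hôpital's rule: differentiate numerator and denominator separately.
  f(x) = 2·x + 2   ⇒   f'(x) = 2
  g(x) = x + 3   ⇒   g'(x) = 1
  lim(x→∞) f'(x)/g'(x) = lim(x→∞) (2)/(1)
  = 2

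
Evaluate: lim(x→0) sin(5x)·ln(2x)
This is a 0·∞ indeterminate form.

Rewrite 0·∞ as a quotient (0/0 or ∞/∞ form), then apply L'Hôpital's rule:
  lim(x→0) sin(5x)·ln(2x) = 0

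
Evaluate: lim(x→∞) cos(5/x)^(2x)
This is an exponential indeterminate form.

For exponential indeterminate forms, take the natural log:
  Let L = lim(x→∞) cos(5/x)^(2x)
  Then ln(L) = lim(x→∞) [exponent × ln(base)]
  Evaluate using L'Hôpital or standard limits, then exponentiate.
  L = 1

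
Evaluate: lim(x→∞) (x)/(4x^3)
This is an ∞/∞ indeterminate form.

Apply L'Hôpital's rule: differentiate numerator and denominator separately.
  f(x) = x   ⇒   f'(x) = 1
  g(x) = 4·x^3   ⇒   g'(x) = 12·x^2
  lim(x→∞) f'(x)/g'(x) = lim(x→∞) (1)/(12·x^2)
  = 0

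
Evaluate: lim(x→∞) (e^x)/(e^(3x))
This is an ∞/∞ indeterminate form.

Apply L'Hôpital's rule: differentiate numerator and denominator separately.
  f(x) = e^(x)   ⇒   f'(x) = e^(x)
  g(x) = e^(3·x)   ⇒   g'(x) = 3·e^(3·x)
  lim(x→∞) f'(x)/g'(x) = lim(x→∞) (e^(x))/(3·e^(3·x))
  = 0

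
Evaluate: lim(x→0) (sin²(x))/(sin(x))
This is a 0/0 indeterminate form.

Apply L'Hôpital's rule: differentiate numerator and denominator separately.
  f(x) = sin(x)^2   ⇒   f'(x) = 2·sin(x)·cos(x)
  g(x) = sin(x)   ⇒   g'(x) = cos(x)
  lim(x→0) f'(x)/g'(x) = lim(x→0) (2·sin(x)·cos(x))/(cos(x))
  = 0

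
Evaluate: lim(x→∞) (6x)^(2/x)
This is an exponential indeterminate form.

For exponential indeterminate forms, take the natural log:
  Let L = lim(x→∞) (6x)^(2/x)
  Then ln(L) = lim(x→∞) [exponent × ln(base)]
  Evaluate using L'Hôpital or standard limits, then exponentiate.
  L = 1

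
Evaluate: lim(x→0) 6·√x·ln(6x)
This is a 0·∞ indeterminate form.

Rewrite 0·∞ as a quotient (0/0 or ∞/∞ form), then apply L'Hôpital's rule:
  lim(x→0) 6·√x·ln(6x) = 0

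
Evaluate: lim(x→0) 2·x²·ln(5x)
This is a 0·∞ indeterminate form.

Rewrite 0·∞ as a quotient (0/0 or ∞/∞ form), then apply L'Hôpital's rule:
  lim(x→0) 2·x²·ln(5x) = 0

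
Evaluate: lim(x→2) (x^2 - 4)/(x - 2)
This is a standard limit.

Factor or rationalize the expression:
  lim(x→2) (x^2 - 4)/(x - 2) = 4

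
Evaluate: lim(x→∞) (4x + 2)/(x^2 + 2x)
This is an ∞/∞ indeterminate form.

Apply L'Hôpital's rule: differentiate numerator and denominator separately.
  f(x) = 4·x + 2   ⇒   f'(x) = 4
  g(x) = x^2 + 2·x   ⇒   g'(x) = 2·x + 2
  lim(x→∞) f'(x)/g'(x) = lim(x→∞) (4)/(2·x + 2)
  = 0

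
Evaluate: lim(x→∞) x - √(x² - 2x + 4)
This is an ∞-∞ indeterminate form.

Combine fractions or rationalize to convert ∞-∞ to 0/0 form:
  lim(x→∞) x - √(x² - 2x + 4) = 1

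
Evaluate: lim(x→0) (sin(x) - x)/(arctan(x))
This is a 0/0 indeterminate form.

Apply L'Hôpital's rule: differentiate numerator and denominator separately.
  f(x) = -x + sin(x)   ⇒   f'(x) = cos(x) - 1
  g(x) = atan(x)   ⇒   g'(x) = 1/(x^2 + 1)
  lim(x→0) f'(x)/g'(x) = lim(x→0) (cos(x) - 1)/(1/(x^2 + 1))
  = 0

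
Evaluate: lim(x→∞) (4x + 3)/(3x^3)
This is an ∞/∞ indeterminate form.

Apply L'Hôpital's rule: differentiate numerator and denominator separately.
  f(x) = 4·x + 3   ⇒   f'(x) = 4
  g(x) = 3·x^3   ⇒   g'(x) = 9·x^2
  lim(x→∞) f'(x)/g'(x) = lim(x→∞) (4)/(9·x^2)
  = 0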